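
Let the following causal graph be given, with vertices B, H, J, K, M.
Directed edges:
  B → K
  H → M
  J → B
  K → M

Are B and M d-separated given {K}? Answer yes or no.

Bayes-Ball from B | {K} reaches {J}.
M ∉ reach(B|{K}) ⇒ B ⊥ M | {K}.

Yes — B ⊥ M | {K}.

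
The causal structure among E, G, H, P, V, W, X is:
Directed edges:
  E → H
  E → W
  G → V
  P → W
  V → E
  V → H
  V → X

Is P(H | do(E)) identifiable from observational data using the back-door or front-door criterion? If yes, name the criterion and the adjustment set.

P(H|do(E)): backdoor, adjust for {V}.

desc(E)\{E}={H,W}; candidates ⊆ {G,P,V,X}.
size 0: {}; under {} E still reaches {G,H,V,X} ∋ H.
{V}: E⊥H given {V} in G with E→· removed — back-door holds.
P(H|do(E)) = Σ_{V} P(H|E,V)·P(V).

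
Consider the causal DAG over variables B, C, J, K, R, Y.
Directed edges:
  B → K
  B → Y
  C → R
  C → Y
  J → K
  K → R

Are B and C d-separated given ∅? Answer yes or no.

Yes — B ⊥ C | ∅.

Bayes-Ball from B | ∅ reaches {K,R,Y}.
C ∉ reach(B|∅) ⇒ B ⊥ C | ∅.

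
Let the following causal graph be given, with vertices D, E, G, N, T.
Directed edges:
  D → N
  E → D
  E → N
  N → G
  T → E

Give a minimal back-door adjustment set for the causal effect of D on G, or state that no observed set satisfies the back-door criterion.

D→G: minimal back-door set {E}.

desc(D)\{D}={G,N}; candidates ⊆ {E,T}.
size 0: {}; under {} D still reaches {E,G,N,T} ∋ G.
{E}: D⊥G given {E} in G with D→· removed — back-door holds.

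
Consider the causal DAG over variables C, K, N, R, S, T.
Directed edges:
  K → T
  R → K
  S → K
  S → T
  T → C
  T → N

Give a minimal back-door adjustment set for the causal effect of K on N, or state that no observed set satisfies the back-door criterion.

K→N: minimal back-door set {S}.

desc(K)\{K}={C,N,T}; candidates ⊆ {R,S}.
size 0: {}; under {} K still reaches {C,N,R,S,T} ∋ N.
{S}: K⊥N given {S} in G with K→· removed — back-door holds.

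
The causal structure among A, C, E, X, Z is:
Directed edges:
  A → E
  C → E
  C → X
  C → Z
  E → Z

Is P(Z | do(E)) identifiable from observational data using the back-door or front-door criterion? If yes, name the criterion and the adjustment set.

P(Z|do(E)): backdoor, adjust for {C}.

desc(E)\{E}={Z}; candidates ⊆ {A,C,X}.
size 0: {}; under {} E still reaches {A,C,X,Z} ∋ Z.
{C}: E⊥Z given {C} in G with E→· removed — back-door holds.
P(Z|do(E)) = Σ_{C} P(Z|E,C)·P(C).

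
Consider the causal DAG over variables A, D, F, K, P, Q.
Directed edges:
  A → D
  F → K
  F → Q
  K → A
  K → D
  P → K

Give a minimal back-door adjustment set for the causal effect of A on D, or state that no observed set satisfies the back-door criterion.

A→D: minimal back-door set {K}.

desc(A)\{A}={D}; candidates ⊆ {F,K,P,Q}.
size 0: {}; under {} A still reaches {D,F,K,P,Q} ∋ D.
{K}: A⊥D given {K} in G with A→· removed — back-door holds.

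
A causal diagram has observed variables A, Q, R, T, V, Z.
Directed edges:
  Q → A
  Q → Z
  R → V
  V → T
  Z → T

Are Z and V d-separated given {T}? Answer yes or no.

No — Z and V are d-connected given {T}.

Bayes-Ball from Z | {T} reaches {A,Q,R,V}.
V ∈ reach(Z|{T}) ⇒ Z ⊥̸ V | {T}.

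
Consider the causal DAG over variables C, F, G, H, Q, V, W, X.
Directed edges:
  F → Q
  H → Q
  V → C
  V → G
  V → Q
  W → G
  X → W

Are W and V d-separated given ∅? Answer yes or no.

Bayes-Ball from W | ∅ reaches {G,X}.
V ∉ reach(W|∅) ⇒ W ⊥ V | ∅.

Yes — W ⊥ V | ∅.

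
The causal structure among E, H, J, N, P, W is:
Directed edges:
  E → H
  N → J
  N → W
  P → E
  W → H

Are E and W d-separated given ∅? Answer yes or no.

Yes — E ⊥ W | ∅.

Bayes-Ball from E | ∅ reaches {H,P}.
W ∉ reach(E|∅) ⇒ E ⊥ W | ∅.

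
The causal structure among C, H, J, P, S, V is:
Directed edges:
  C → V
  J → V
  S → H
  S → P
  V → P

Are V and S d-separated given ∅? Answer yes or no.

Bayes-Ball from V | ∅ reaches {C,J,P}.
S ∉ reach(V|∅) ⇒ V ⊥ S | ∅.

Yes — V ⊥ S | ∅.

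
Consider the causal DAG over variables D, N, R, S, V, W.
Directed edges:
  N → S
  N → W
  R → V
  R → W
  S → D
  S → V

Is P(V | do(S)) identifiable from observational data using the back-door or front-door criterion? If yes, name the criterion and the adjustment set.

P(V|do(S)): backdoor, adjust for ∅.

desc(S)\{S}={D,V}; candidates ⊆ {N,R,W}.
∅: S⊥V given ∅ in G with S→· removed — back-door holds.
P(V|do(S)) = P(V|S) — no adjustment needed.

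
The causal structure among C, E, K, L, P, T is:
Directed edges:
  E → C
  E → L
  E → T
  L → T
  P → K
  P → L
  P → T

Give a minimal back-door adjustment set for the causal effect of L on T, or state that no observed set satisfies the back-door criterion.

L→T: minimal back-door set {E, P}.

desc(L)\{L}={T}; candidates ⊆ {C,E,K,P}.
size 0: {}; under {} L still reaches {C,E,K,P,T} ∋ T.
size 1: {C}, {E}, {K} …(+1); under {C} L still reaches {E,K,P,T} ∋ T.
{E,P}: L⊥T given {E,P} in G with L→· removed — back-door holds.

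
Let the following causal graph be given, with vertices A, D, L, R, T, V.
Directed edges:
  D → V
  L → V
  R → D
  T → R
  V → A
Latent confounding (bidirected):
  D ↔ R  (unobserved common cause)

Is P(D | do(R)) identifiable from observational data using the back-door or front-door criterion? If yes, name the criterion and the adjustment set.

desc(R)\{R}={A,D,V}; candidates ⊆ {L,T}.
R↔D: latent back-door arc(s) into R.
size 0: {}; under {} R still reaches {A,D,T,V} ∋ D.
size 1: {L}, {T}; under {L} R still reaches {A,D,T,V} ∋ D.
size 2: {L,T}; under {L,T} R still reaches {A,D,V} ∋ D.
R↔D cannot be blocked by any observed set — no back-door set.
No mediator lies on a directed R→…→D path.
Neither criterion identifies P(D|do(R)) in this graph.

P(D|do(R)): not identifiable (no BD/FD set).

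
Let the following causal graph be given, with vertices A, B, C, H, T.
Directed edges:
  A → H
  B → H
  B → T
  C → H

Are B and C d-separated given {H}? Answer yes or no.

No — B and C are d-connected given {H}.

Bayes-Ball from B | {H} reaches {A,C,T}.
C ∈ reach(B|{H}) ⇒ B ⊥̸ C | {H}.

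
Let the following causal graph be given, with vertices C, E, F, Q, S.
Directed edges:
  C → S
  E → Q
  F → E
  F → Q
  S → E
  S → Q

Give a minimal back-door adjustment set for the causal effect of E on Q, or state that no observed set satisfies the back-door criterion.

E→Q: minimal back-door set {F, S}.

desc(E)\{E}={Q}; candidates ⊆ {C,F,S}.
size 0: {}; under {} E still reaches {C,F,Q,S} ∋ Q.
size 1: {C}, {F}, {S}; under {C} E still reaches {F,Q,S} ∋ Q.
{F,S}: E⊥Q given {F,S} in G with E→· removed — back-door holds.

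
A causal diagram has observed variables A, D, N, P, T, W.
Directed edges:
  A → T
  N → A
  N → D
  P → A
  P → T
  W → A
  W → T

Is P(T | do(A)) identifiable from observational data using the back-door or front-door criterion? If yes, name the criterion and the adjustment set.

desc(A)\{A}={T}; candidates ⊆ {D,N,P,W}.
size 0: {}; under {} A still reaches {D,N,P,T,W} ∋ T.
size 1: {D}, {N}, {P} …(+1); under {D} A still reaches {N,P,T,W} ∋ T.
{P,W}: A⊥T given {P,W} in G with A→· removed — back-door holds.
P(T|do(A)) = Σ_{P,W} P(T|A,P,W)·P(P,W).

P(T|do(A)): backdoor, adjust for {P, W}.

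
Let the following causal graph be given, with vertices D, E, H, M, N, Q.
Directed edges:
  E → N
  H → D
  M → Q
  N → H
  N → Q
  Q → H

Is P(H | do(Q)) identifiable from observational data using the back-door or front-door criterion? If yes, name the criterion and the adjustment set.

desc(Q)\{Q}={D,H}; candidates ⊆ {E,M,N}.
size 0: {}; under {} Q still reaches {D,E,H,M,N} ∋ H.
{N}: Q⊥H given {N} in G with Q→· removed — back-door holds.
P(H|do(Q)) = Σ_{N} P(H|Q,N)·P(N).

P(H|do(Q)): backdoor, adjust for {N}.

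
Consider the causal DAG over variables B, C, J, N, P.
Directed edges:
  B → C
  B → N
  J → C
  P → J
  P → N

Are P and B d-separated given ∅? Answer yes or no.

Bayes-Ball from P | ∅ reaches {C,J,N}.
B ∉ reach(P|∅) ⇒ P ⊥ B | ∅.

Yes — P ⊥ B | ∅.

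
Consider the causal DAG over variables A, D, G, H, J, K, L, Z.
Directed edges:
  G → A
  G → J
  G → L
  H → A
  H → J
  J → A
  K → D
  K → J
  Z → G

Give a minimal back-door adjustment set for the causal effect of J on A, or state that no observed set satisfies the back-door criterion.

J→A: minimal back-door set {G, H}.

desc(J)\{J}={A}; candidates ⊆ {D,G,H,K,L,Z}.
size 0: {}; under {} J still reaches {A,D,G,H,K,L,Z} ∋ A.
size 1: {D}, {G}, {H} …(+3); under {D} J still reaches {A,G,H,K,L,Z} ∋ A.
{G,H}: J⊥A given {G,H} in G with J→· removed — back-door holds.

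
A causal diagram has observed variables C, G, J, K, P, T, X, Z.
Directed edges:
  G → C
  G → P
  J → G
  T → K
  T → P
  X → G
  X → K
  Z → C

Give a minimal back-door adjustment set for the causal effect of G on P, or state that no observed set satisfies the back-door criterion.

G→P: minimal back-door set ∅.

desc(G)\{G}={C,P}; candidates ⊆ {J,K,T,X,Z}.
∅: G⊥P given ∅ in G with G→· removed — back-door holds.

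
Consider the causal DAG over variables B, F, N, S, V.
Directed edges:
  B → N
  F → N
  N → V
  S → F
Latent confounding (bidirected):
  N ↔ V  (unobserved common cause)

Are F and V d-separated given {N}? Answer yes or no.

No — F and V are d-connected given {N}.

Bayes-Ball from F | {N} reaches {B,S,V}.
V ∈ reach(F|{N}) ⇒ F ⊥̸ V | {N}.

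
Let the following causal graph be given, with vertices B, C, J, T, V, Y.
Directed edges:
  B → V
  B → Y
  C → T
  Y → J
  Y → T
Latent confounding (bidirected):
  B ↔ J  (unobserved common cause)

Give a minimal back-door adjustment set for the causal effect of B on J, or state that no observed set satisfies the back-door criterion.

desc(B)\{B}={J,T,V,Y}; candidates ⊆ {C}.
B↔J: latent back-door arc(s) into B.
size 0: {}; under {} B still reaches {J} ∋ J.
size 1: {C}; under {C} B still reaches {J} ∋ J.
B↔J cannot be blocked by any observed set — no back-door set.

B→J: no observed back-door set.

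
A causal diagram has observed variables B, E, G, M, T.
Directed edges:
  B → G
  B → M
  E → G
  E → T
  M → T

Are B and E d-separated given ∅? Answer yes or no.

Bayes-Ball from B | ∅ reaches {G,M,T}.
E ∉ reach(B|∅) ⇒ B ⊥ E | ∅.

Yes — B ⊥ E | ∅.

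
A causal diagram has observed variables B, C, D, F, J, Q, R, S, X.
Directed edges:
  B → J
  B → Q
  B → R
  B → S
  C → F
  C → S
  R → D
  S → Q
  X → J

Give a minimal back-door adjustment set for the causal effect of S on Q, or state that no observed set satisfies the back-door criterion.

S→Q: minimal back-door set {B}.

desc(S)\{S}={Q}; candidates ⊆ {B,C,D,F,J,R,X}.
size 0: {}; under {} S still reaches {B,C,D,F,J,Q,R} ∋ Q.
{B}: S⊥Q given {B} in G with S→· removed — back-door holds.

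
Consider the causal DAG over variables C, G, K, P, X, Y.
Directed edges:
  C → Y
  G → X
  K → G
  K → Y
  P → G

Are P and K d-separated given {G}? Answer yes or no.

No — P and K are d-connected given {G}.

Bayes-Ball from P | {G} reaches {K,Y}.
K ∈ reach(P|{G}) ⇒ P ⊥̸ K | {G}.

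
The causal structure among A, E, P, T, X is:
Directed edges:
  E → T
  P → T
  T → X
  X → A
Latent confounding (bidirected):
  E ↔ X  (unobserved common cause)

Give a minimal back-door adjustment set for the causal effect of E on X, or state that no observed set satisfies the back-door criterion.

E→X: no observed back-door set.

desc(E)\{E}={A,T,X}; candidates ⊆ {P}.
E↔X: latent back-door arc(s) into E.
size 0: {}; under {} E still reaches {A,X} ∋ X.
size 1: {P}; under {P} E still reaches {A,X} ∋ X.
E↔X cannot be blocked by any observed set — no back-door set.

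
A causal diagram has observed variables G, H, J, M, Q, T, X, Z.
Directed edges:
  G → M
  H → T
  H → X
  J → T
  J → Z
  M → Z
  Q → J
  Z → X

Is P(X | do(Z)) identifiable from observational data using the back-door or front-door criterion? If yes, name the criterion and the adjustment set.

P(X|do(Z)): backdoor, adjust for ∅.

desc(Z)\{Z}={X}; candidates ⊆ {G,H,J,M,Q,T}.
∅: Z⊥X given ∅ in G with Z→· removed — back-door holds.
P(X|do(Z)) = P(X|Z) — no adjustment needed.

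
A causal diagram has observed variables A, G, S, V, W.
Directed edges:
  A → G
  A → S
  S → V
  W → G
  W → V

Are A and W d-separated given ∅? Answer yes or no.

Bayes-Ball from A | ∅ reaches {G,S,V}.
W ∉ reach(A|∅) ⇒ A ⊥ W | ∅.

Yes — A ⊥ W | ∅.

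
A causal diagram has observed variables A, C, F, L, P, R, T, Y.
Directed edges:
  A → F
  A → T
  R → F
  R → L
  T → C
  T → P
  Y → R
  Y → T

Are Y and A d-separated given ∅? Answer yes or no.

Yes — Y ⊥ A | ∅.

Bayes-Ball from Y | ∅ reaches {C,F,L,P,R,T}.
A ∉ reach(Y|∅) ⇒ Y ⊥ A | ∅.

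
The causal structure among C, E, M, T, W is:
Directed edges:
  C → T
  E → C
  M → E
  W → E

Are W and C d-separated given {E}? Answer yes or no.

Bayes-Ball from W | {E} reaches {M}.
C ∉ reach(W|{E}) ⇒ W ⊥ C | {E}.

Yes — W ⊥ C | {E}.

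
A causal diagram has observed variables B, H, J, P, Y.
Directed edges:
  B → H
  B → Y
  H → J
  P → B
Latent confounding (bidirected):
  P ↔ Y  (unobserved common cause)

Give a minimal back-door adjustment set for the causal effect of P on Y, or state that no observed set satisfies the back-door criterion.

P→Y: no observed back-door set.

desc(P)\{P}={B,H,J,Y}; candidates ⊆ {—}.
P↔Y: latent back-door arc(s) into P.
size 0: {}; under {} P still reaches {Y} ∋ Y.
P↔Y cannot be blocked by any observed set — no back-door set.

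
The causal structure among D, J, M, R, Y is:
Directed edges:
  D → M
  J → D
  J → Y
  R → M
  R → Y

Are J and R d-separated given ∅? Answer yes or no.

Bayes-Ball from J | ∅ reaches {D,M,Y}.
R ∉ reach(J|∅) ⇒ J ⊥ R | ∅.

Yes — J ⊥ R | ∅.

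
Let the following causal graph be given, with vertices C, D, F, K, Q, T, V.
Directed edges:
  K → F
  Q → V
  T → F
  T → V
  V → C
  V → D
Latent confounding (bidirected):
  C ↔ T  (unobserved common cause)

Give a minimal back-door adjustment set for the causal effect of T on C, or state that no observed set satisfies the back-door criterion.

T→C: no observed back-door set.

desc(T)\{T}={C,D,F,V}; candidates ⊆ {K,Q}.
T↔C: latent back-door arc(s) into T.
size 0: {}; under {} T still reaches {C} ∋ C.
size 1: {K}, {Q}; under {K} T still reaches {C} ∋ C.
size 2: {K,Q}; under {K,Q} T still reaches {C} ∋ C.
T↔C cannot be blocked by any observed set — no back-door set.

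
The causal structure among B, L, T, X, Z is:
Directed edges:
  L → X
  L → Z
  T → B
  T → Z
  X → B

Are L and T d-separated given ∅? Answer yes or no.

Bayes-Ball from L | ∅ reaches {B,X,Z}.
T ∉ reach(L|∅) ⇒ L ⊥ T | ∅.

Yes — L ⊥ T | ∅.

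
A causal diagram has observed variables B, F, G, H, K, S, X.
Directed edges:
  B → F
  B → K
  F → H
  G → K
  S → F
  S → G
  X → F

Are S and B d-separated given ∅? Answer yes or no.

Bayes-Ball from S | ∅ reaches {F,G,H,K}.
B ∉ reach(S|∅) ⇒ S ⊥ B | ∅.

Yes — S ⊥ B | ∅.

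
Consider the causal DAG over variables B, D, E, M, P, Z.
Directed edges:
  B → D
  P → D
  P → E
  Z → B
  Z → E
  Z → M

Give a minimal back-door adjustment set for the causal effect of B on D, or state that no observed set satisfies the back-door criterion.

desc(B)\{B}={D}; candidates ⊆ {E,M,P,Z}.
∅: B⊥D given ∅ in G with B→· removed — back-door holds.

B→D: minimal back-door set ∅.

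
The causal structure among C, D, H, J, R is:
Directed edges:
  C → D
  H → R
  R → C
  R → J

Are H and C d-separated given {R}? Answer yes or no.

Bayes-Ball from H | {R} reaches ∅.
C ∉ reach(H|{R}) ⇒ H ⊥ C | {R}.

Yes — H ⊥ C | {R}.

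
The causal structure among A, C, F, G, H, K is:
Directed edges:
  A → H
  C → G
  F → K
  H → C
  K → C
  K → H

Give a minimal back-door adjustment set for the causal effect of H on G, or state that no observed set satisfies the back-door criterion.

desc(H)\{H}={C,G}; candidates ⊆ {A,F,K}.
size 0: {}; under {} H still reaches {A,C,F,G,K} ∋ G.
{K}: H⊥G given {K} in G with H→· removed — back-door holds.

H→G: minimal back-door set {K}.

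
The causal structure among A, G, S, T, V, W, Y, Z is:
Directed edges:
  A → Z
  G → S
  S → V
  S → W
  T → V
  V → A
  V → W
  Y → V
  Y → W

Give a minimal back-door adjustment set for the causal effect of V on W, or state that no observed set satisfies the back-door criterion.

V→W: minimal back-door set {S, Y}.

desc(V)\{V}={A,W,Z}; candidates ⊆ {G,S,T,Y}.
size 0: {}; under {} V still reaches {G,S,T,W,Y} ∋ W.
size 1: {G}, {S}, {T} …(+1); under {G} V still reaches {S,T,W,Y} ∋ W.
{S,Y}: V⊥W given {S,Y} in G with V→· removed — back-door holds.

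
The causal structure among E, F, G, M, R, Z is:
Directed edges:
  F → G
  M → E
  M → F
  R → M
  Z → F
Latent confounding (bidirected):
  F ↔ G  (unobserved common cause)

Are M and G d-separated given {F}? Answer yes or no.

Bayes-Ball from M | {F} reaches {E,G,R,Z}.
G ∈ reach(M|{F}) ⇒ M ⊥̸ G | {F}.

No — M and G are d-connected given {F}.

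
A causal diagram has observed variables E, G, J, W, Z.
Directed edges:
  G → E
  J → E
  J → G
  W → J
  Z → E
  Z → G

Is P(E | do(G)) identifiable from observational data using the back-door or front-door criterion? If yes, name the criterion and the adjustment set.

P(E|do(G)): backdoor, adjust for {J, Z}.

desc(G)\{G}={E}; candidates ⊆ {J,W,Z}.
size 0: {}; under {} G still reaches {E,J,W,Z} ∋ E.
size 1: {J}, {W}, {Z}; under {J} G still reaches {E,Z} ∋ E.
{J,Z}: G⊥E given {J,Z} in G with G→· removed — back-door holds.
P(E|do(G)) = Σ_{J,Z} P(E|G,J,Z)·P(J,Z).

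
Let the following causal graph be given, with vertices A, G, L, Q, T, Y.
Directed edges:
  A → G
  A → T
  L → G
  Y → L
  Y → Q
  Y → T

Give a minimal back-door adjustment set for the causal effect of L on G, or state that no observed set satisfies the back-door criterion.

desc(L)\{L}={G}; candidates ⊆ {A,Q,T,Y}.
∅: L⊥G given ∅ in G with L→· removed — back-door holds.

L→G: minimal back-door set ∅.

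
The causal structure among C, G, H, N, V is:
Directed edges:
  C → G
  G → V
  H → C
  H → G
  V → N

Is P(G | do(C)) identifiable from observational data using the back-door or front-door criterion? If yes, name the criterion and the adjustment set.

desc(C)\{C}={G,N,V}; candidates ⊆ {H}.
size 0: {}; under {} C still reaches {G,H,N,V} ∋ G.
{H}: C⊥G given {H} in G with C→· removed — back-door holds.
P(G|do(C)) = Σ_{H} P(G|C,H)·P(H).

P(G|do(C)): backdoor, adjust for {H}.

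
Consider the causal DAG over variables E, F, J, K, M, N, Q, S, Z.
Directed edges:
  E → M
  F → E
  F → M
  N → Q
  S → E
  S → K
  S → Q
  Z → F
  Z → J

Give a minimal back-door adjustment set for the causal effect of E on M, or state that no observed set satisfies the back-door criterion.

desc(E)\{E}={M}; candidates ⊆ {F,J,K,N,Q,S,Z}.
size 0: {}; under {} E still reaches {F,J,K,M,Q,S,Z} ∋ M.
{F}: E⊥M given {F} in G with E→· removed — back-door holds.

E→M: minimal back-door set {F}.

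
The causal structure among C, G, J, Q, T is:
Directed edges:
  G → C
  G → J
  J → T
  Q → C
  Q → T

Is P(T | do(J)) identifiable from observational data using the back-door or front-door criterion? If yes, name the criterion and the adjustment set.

P(T|do(J)): backdoor, adjust for ∅.

desc(J)\{J}={T}; candidates ⊆ {C,G,Q}.
∅: J⊥T given ∅ in G with J→· removed — back-door holds.
P(T|do(J)) = P(T|J) — no adjustment needed.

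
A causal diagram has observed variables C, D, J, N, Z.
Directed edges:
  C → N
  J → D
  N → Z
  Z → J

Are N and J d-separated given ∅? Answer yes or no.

Bayes-Ball from N | ∅ reaches {C,D,J,Z}.
J ∈ reach(N|∅) ⇒ N ⊥̸ J | ∅.

No — N and J are d-connected given ∅.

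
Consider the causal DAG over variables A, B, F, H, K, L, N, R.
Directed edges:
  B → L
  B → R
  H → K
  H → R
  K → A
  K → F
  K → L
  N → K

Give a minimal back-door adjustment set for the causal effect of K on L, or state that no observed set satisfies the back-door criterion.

desc(K)\{K}={A,F,L}; candidates ⊆ {B,H,N,R}.
∅: K⊥L given ∅ in G with K→· removed — back-door holds.

K→L: minimal back-door set ∅.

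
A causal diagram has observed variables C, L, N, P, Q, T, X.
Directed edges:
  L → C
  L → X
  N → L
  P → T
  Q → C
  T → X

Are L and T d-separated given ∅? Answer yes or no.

Yes — L ⊥ T | ∅.

Bayes-Ball from L | ∅ reaches {C,N,X}.
T ∉ reach(L|∅) ⇒ L ⊥ T | ∅.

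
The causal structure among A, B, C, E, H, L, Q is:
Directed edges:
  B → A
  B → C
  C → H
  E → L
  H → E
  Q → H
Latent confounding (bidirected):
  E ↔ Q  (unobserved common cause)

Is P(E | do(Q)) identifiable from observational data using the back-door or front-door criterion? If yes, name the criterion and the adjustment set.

desc(Q)\{Q}={E,H,L}; candidates ⊆ {A,B,C}.
Q↔E: latent back-door arc(s) into Q.
size 0: {}; under {} Q still reaches {E,L} ∋ E.
size 1: {A}, {B}, {C}; under {A} Q still reaches {E,L} ∋ E.
size 2: {A,B}, {A,C}, {B,C}; under {A,B} Q still reaches {E,L} ∋ E.
Q↔E cannot be blocked by any observed set — no back-door set.
{H}: (i) intercepts every directed Q→E path; (ii) no back-door Q→{H}; (iii) {Q} blocks every back-door {H}→E. Front-door holds.
P(E|do(Q)) = Σ_{H} P(H|Q) Σ_{Q'} P(E|H,Q')P(Q').

P(E|do(Q)): frontdoor, adjust for {H}.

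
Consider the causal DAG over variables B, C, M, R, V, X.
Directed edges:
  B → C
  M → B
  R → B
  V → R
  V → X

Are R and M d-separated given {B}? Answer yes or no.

Bayes-Ball from R | {B} reaches {M,V,X}.
M ∈ reach(R|{B}) ⇒ R ⊥̸ M | {B}.

No — R and M are d-connected given {B}.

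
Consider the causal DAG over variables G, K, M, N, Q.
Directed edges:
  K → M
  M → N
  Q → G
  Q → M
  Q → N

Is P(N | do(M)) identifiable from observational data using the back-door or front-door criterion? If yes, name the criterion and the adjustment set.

desc(M)\{M}={N}; candidates ⊆ {G,K,Q}.
size 0: {}; under {} M still reaches {G,K,N,Q} ∋ N.
{Q}: M⊥N given {Q} in G with M→· removed — back-door holds.
P(N|do(M)) = Σ_{Q} P(N|M,Q)·P(Q).

P(N|do(M)): backdoor, adjust for {Q}.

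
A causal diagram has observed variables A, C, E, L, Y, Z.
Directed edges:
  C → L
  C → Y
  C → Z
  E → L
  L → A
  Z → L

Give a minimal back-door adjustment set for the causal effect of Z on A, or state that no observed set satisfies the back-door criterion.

Z→A: minimal back-door set {C}.

desc(Z)\{Z}={A,L}; candidates ⊆ {C,E,Y}.
size 0: {}; under {} Z still reaches {A,C,L,Y} ∋ A.
{C}: Z⊥A given {C} in G with Z→· removed — back-door holds.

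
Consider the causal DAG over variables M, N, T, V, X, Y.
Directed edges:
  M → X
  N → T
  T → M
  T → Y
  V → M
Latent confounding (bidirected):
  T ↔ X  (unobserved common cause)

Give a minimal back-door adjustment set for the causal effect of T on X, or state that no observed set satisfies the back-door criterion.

desc(T)\{T}={M,X,Y}; candidates ⊆ {N,V}.
T↔X: latent back-door arc(s) into T.
size 0: {}; under {} T still reaches {N,X} ∋ X.
size 1: {N}, {V}; under {N} T still reaches {X} ∋ X.
size 2: {N,V}; under {N,V} T still reaches {X} ∋ X.
T↔X cannot be blocked by any observed set — no back-door set.

T→X: no observed back-door set.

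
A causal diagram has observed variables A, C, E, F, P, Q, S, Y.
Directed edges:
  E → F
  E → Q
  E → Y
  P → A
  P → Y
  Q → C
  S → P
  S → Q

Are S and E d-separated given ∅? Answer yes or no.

Bayes-Ball from S | ∅ reaches {A,C,P,Q,Y}.
E ∉ reach(S|∅) ⇒ S ⊥ E | ∅.

Yes — S ⊥ E | ∅.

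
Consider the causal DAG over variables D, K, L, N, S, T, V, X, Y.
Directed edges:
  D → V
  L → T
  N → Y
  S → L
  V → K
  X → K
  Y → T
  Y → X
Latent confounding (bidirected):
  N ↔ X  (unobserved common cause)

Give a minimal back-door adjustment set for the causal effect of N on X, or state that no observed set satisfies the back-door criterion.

desc(N)\{N}={K,T,X,Y}; candidates ⊆ {D,L,S,V}.
N↔X: latent back-door arc(s) into N.
size 0: {}; under {} N still reaches {K,X} ∋ X.
size 1: {D}, {L}, {S} …(+1); under {D} N still reaches {K,X} ∋ X.
size 2: {D,L}, {D,S}, {D,V} …(+3); under {D,L} N still reaches {K,X} ∋ X.
N↔X cannot be blocked by any observed set — no back-door set.

N→X: no observed back-door set.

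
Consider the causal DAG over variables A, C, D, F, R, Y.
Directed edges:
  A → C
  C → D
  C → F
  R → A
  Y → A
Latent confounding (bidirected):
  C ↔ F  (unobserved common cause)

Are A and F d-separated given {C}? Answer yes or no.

Bayes-Ball from A | {C} reaches {F,R,Y}.
F ∈ reach(A|{C}) ⇒ A ⊥̸ F | {C}.

No — A and F are d-connected given {C}.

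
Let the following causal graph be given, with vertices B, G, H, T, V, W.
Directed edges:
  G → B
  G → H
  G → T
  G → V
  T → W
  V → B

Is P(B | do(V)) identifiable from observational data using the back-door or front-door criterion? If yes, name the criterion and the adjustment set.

P(B|do(V)): backdoor, adjust for {G}.

desc(V)\{V}={B}; candidates ⊆ {G,H,T,W}.
size 0: {}; under {} V still reaches {B,G,H,T,W} ∋ B.
{G}: V⊥B given {G} in G with V→· removed — back-door holds.
P(B|do(V)) = Σ_{G} P(B|V,G)·P(G).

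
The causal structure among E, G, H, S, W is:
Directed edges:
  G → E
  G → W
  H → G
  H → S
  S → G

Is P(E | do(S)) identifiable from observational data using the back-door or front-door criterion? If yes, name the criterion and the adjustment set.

desc(S)\{S}={E,G,W}; candidates ⊆ {H}.
size 0: {}; under {} S still reaches {E,G,H,W} ∋ E.
{H}: S⊥E given {H} in G with S→· removed — back-door holds.
P(E|do(S)) = Σ_{H} P(E|S,H)·P(H).

P(E|do(S)): backdoor, adjust for {H}.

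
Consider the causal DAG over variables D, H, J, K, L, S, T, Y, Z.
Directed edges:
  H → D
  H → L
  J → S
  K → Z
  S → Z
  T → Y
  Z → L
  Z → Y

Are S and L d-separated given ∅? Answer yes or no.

Bayes-Ball from S | ∅ reaches {J,L,Y,Z}.
L ∈ reach(S|∅) ⇒ S ⊥̸ L | ∅.

No — S and L are d-connected given ∅.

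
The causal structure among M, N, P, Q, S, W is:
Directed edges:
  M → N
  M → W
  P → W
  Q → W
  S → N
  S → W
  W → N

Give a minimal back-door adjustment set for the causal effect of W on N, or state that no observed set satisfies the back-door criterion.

W→N: minimal back-door set {M, S}.

desc(W)\{W}={N}; candidates ⊆ {M,P,Q,S}.
size 0: {}; under {} W still reaches {M,N,P,Q,S} ∋ N.
size 1: {M}, {P}, {Q} …(+1); under {M} W still reaches {N,P,Q,S} ∋ N.
{M,S}: W⊥N given {M,S} in G with W→· removed — back-door holds.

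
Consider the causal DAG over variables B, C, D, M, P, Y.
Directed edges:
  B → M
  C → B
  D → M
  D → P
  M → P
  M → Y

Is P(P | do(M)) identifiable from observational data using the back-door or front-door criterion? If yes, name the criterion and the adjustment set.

P(P|do(M)): backdoor, adjust for {D}.

desc(M)\{M}={P,Y}; candidates ⊆ {B,C,D}.
size 0: {}; under {} M still reaches {B,C,D,P} ∋ P.
{D}: M⊥P given {D} in G with M→· removed — back-door holds.
P(P|do(M)) = Σ_{D} P(P|M,D)·P(D).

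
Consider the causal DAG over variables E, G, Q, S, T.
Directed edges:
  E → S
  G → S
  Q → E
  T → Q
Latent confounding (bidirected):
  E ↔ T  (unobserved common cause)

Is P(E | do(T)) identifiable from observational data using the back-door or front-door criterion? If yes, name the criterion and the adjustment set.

desc(T)\{T}={E,Q,S}; candidates ⊆ {G}.
T↔E: latent back-door arc(s) into T.
size 0: {}; under {} T still reaches {E,S} ∋ E.
size 1: {G}; under {G} T still reaches {E,S} ∋ E.
T↔E cannot be blocked by any observed set — no back-door set.
{Q}: (i) intercepts every directed T→E path; (ii) no back-door T→{Q}; (iii) {T} blocks every back-door {Q}→E. Front-door holds.
P(E|do(T)) = Σ_{Q} P(Q|T) Σ_{T'} P(E|Q,T')P(T').

P(E|do(T)): frontdoor, adjust for {Q}.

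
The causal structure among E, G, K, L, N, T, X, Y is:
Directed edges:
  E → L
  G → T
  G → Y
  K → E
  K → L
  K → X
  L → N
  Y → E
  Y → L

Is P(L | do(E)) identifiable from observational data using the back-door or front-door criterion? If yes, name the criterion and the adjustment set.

desc(E)\{E}={L,N}; candidates ⊆ {G,K,T,X,Y}.
size 0: {}; under {} E still reaches {G,K,L,N,T,X,Y} ∋ L.
size 1: {G}, {K}, {T} …(+2); under {G} E still reaches {K,L,N,X,Y} ∋ L.
{K,Y}: E⊥L given {K,Y} in G with E→· removed — back-door holds.
P(L|do(E)) = Σ_{K,Y} P(L|E,K,Y)·P(K,Y).

P(L|do(E)): backdoor, adjust for {K, Y}.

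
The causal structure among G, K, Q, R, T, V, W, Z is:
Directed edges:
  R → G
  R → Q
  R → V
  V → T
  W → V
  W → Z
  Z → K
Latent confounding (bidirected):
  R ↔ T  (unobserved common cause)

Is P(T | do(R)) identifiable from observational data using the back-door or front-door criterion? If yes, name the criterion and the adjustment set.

P(T|do(R)): frontdoor, adjust for {V}.

desc(R)\{R}={G,Q,T,V}; candidates ⊆ {K,W,Z}.
R↔T: latent back-door arc(s) into R.
size 0: {}; under {} R still reaches {T} ∋ T.
size 1: {K}, {W}, {Z}; under {K} R still reaches {T} ∋ T.
size 2: {K,W}, {K,Z}, {W,Z}; under {K,W} R still reaches {T} ∋ T.
R↔T cannot be blocked by any observed set — no back-door set.
{V}: (i) intercepts every directed R→T path; (ii) no back-door R→{V}; (iii) {R} blocks every back-door {V}→T. Front-door holds.
P(T|do(R)) = Σ_{V} P(V|R) Σ_{R'} P(T|V,R')P(R').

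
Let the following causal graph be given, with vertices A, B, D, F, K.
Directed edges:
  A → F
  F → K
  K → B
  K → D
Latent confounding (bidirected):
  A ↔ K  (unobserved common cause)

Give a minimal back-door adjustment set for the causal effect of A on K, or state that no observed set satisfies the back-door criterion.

A→K: no observed back-door set.

desc(A)\{A}={B,D,F,K}; candidates ⊆ {—}.
A↔K: latent back-door arc(s) into A.
size 0: {}; under {} A still reaches {B,D,K} ∋ K.
A↔K cannot be blocked by any observed set — no back-door set.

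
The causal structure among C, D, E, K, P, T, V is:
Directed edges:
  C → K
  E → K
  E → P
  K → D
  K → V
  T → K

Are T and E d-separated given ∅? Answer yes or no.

Bayes-Ball from T | ∅ reaches {D,K,V}.
E ∉ reach(T|∅) ⇒ T ⊥ E | ∅.

Yes — T ⊥ E | ∅.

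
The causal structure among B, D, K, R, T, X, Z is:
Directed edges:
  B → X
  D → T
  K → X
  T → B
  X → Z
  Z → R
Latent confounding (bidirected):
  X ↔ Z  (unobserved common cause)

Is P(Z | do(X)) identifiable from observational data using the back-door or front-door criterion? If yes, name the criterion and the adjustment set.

desc(X)\{X}={R,Z}; candidates ⊆ {B,D,K,T}.
X↔Z: latent back-door arc(s) into X.
size 0: {}; under {} X still reaches {B,D,K,R,T,Z} ∋ Z.
size 1: {B}, {D}, {K} …(+1); under {B} X still reaches {K,R,Z} ∋ Z.
size 2: {B,D}, {B,K}, {B,T} …(+3); under {B,D} X still reaches {K,R,Z} ∋ Z.
X↔Z cannot be blocked by any observed set — no back-door set.
No mediator lies on a directed X→…→Z path.
Neither criterion identifies P(Z|do(X)) in this graph.

P(Z|do(X)): not identifiable (no BD/FD set).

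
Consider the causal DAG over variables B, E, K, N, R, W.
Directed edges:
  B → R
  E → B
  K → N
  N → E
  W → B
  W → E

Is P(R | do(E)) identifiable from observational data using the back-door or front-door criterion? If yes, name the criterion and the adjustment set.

P(R|do(E)): backdoor, adjust for {W}.

desc(E)\{E}={B,R}; candidates ⊆ {K,N,W}.
size 0: {}; under {} E still reaches {B,K,N,R,W} ∋ R.
{W}: E⊥R given {W} in G with E→· removed — back-door holds.
P(R|do(E)) = Σ_{W} P(R|E,W)·P(W).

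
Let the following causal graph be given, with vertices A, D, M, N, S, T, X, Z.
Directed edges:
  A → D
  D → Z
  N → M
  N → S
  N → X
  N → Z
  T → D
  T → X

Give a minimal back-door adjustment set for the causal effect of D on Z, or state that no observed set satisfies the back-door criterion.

desc(D)\{D}={Z}; candidates ⊆ {A,M,N,S,T,X}.
∅: D⊥Z given ∅ in G with D→· removed — back-door holds.

D→Z: minimal back-door set ∅.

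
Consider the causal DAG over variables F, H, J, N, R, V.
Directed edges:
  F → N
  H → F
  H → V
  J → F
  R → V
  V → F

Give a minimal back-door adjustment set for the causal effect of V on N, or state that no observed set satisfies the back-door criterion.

desc(V)\{V}={F,N}; candidates ⊆ {H,J,R}.
size 0: {}; under {} V still reaches {F,H,N,R} ∋ N.
{H}: V⊥N given {H} in G with V→· removed — back-door holds.

V→N: minimal back-door set {H}.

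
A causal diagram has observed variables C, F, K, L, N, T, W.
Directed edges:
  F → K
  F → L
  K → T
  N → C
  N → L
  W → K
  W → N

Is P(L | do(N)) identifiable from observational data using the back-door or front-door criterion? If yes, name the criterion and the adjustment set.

P(L|do(N)): backdoor, adjust for ∅.

desc(N)\{N}={C,L}; candidates ⊆ {F,K,T,W}.
∅: N⊥L given ∅ in G with N→· removed — back-door holds.
P(L|do(N)) = P(L|N) — no adjustment needed.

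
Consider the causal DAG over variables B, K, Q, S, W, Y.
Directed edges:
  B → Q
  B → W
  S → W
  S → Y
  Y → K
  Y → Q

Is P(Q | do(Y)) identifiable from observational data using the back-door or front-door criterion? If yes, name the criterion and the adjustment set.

P(Q|do(Y)): backdoor, adjust for ∅.

desc(Y)\{Y}={K,Q}; candidates ⊆ {B,S,W}.
∅: Y⊥Q given ∅ in G with Y→· removed — back-door holds.
P(Q|do(Y)) = P(Q|Y) — no adjustment needed.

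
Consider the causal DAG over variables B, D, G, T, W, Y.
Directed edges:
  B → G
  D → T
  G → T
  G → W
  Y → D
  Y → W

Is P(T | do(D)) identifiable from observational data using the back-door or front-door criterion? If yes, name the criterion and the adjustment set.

desc(D)\{D}={T}; candidates ⊆ {B,G,W,Y}.
∅: D⊥T given ∅ in G with D→· removed — back-door holds.
P(T|do(D)) = P(T|D) — no adjustment needed.

P(T|do(D)): backdoor, adjust for ∅.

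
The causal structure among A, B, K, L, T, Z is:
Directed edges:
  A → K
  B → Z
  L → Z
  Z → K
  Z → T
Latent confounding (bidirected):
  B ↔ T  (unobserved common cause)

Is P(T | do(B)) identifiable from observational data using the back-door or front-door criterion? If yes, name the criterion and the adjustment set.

P(T|do(B)): frontdoor, adjust for {Z}.

desc(B)\{B}={K,T,Z}; candidates ⊆ {A,L}.
B↔T: latent back-door arc(s) into B.
size 0: {}; under {} B still reaches {T} ∋ T.
size 1: {A}, {L}; under {A} B still reaches {T} ∋ T.
size 2: {A,L}; under {A,L} B still reaches {T} ∋ T.
B↔T cannot be blocked by any observed set — no back-door set.
{Z}: (i) intercepts every directed B→T path; (ii) no back-door B→{Z}; (iii) {B} blocks every back-door {Z}→T. Front-door holds.
P(T|do(B)) = Σ_{Z} P(Z|B) Σ_{B'} P(T|Z,B')P(B').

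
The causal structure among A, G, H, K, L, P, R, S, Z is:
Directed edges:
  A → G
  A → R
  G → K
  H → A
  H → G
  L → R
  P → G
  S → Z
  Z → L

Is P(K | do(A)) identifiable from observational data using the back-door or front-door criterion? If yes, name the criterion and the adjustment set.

P(K|do(A)): backdoor, adjust for {H}.

desc(A)\{A}={G,K,R}; candidates ⊆ {H,L,P,S,Z}.
size 0: {}; under {} A still reaches {G,H,K} ∋ K.
{H}: A⊥K given {H} in G with A→· removed — back-door holds.
P(K|do(A)) = Σ_{H} P(K|A,H)·P(H).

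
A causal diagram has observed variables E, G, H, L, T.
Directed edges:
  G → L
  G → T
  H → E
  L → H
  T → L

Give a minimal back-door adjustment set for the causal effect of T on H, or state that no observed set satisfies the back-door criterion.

desc(T)\{T}={E,H,L}; candidates ⊆ {G}.
size 0: {}; under {} T still reaches {E,G,H,L} ∋ H.
{G}: T⊥H given {G} in G with T→· removed — back-door holds.

T→H: minimal back-door set {G}.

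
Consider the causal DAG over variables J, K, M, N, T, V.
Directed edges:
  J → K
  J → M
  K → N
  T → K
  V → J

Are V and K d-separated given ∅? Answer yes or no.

Bayes-Ball from V | ∅ reaches {J,K,M,N}.
K ∈ reach(V|∅) ⇒ V ⊥̸ K | ∅.

No — V and K are d-connected given ∅.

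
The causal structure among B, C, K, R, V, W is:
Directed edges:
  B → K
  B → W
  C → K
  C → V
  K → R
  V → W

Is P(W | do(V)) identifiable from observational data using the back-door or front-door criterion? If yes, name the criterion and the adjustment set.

desc(V)\{V}={W}; candidates ⊆ {B,C,K,R}.
∅: V⊥W given ∅ in G with V→· removed — back-door holds.
P(W|do(V)) = P(W|V) — no adjustment needed.

P(W|do(V)): backdoor, adjust for ∅.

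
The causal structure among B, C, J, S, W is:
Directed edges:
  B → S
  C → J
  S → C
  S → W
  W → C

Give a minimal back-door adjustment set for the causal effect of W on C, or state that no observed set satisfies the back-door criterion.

desc(W)\{W}={C,J}; candidates ⊆ {B,S}.
size 0: {}; under {} W still reaches {B,C,J,S} ∋ C.
{S}: W⊥C given {S} in G with W→· removed — back-door holds.

W→C: minimal back-door set {S}.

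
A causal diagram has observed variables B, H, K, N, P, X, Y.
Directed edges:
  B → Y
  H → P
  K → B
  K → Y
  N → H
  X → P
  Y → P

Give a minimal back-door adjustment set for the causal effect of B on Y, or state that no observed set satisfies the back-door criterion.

B→Y: minimal back-door set {K}.

desc(B)\{B}={P,Y}; candidates ⊆ {H,K,N,X}.
size 0: {}; under {} B still reaches {K,P,Y} ∋ Y.
{K}: B⊥Y given {K} in G with B→· removed — back-door holds.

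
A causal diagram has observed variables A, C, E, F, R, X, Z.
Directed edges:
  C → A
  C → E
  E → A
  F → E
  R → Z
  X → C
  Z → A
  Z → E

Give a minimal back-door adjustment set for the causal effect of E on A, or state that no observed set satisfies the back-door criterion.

desc(E)\{E}={A}; candidates ⊆ {C,F,R,X,Z}.
size 0: {}; under {} E still reaches {A,C,F,R,X,Z} ∋ A.
size 1: {C}, {F}, {R} …(+2); under {C} E still reaches {A,F,R,Z} ∋ A.
{C,Z}: E⊥A given {C,Z} in G with E→· removed — back-door holds.

E→A: minimal back-door set {C, Z}.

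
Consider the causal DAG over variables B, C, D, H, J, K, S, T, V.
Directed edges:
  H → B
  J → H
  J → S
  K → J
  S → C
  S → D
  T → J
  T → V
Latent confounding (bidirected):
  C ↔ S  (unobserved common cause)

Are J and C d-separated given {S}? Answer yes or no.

Bayes-Ball from J | {S} reaches {B,C,H,K,T,V}.
C ∈ reach(J|{S}) ⇒ J ⊥̸ C | {S}.

No — J and C are d-connected given {S}.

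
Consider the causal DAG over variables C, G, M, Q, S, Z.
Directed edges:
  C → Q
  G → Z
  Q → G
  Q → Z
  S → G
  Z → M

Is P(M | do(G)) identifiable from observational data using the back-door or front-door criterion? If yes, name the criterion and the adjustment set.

desc(G)\{G}={M,Z}; candidates ⊆ {C,Q,S}.
size 0: {}; under {} G still reaches {C,M,Q,S,Z} ∋ M.
{Q}: G⊥M given {Q} in G with G→· removed — back-door holds.
P(M|do(G)) = Σ_{Q} P(M|G,Q)·P(Q).

P(M|do(G)): backdoor, adjust for {Q}.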